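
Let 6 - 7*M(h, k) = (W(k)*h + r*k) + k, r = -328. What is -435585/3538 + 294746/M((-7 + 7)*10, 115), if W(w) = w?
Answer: -1297586857/19009674 ≈ -68.259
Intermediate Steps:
M(h, k) = 6/7 + 327*k/7 - h*k/7 (M(h, k) = 6/7 - ((k*h - 328*k) + k)/7 = 6/7 - ((h*k - 328*k) + k)/7 = 6/7 - ((-328*k + h*k) + k)/7 = 6/7 - (-327*k + h*k)/7 = 6/7 + (327*k/7 - h*k/7) = 6/7 + 327*k/7 - h*k/7)
-435585/3538 + 294746/M((-7 + 7)*10, 115) = -435585/3538 + 294746/(6/7 + (327/7)*115 - ⅐*(-7 + 7)*10*115) = -435585*1/3538 + 294746/(6/7 + 37605/7 - ⅐*0*10*115) = -435585/3538 + 294746/(6/7 + 37605/7 - ⅐*0*115) = -435585/3538 + 294746/(6/7 + 37605/7 + 0) = -435585/3538 + 294746/5373 = -1297586857/19009674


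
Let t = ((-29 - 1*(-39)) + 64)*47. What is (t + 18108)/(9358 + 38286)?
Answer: 251/554 ≈ 0.45307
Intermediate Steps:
t = 3478 (t = ((-29 + 39) + 64)*47 = (10 + 64)*47 = 74*47 = 3478)
(t + 18108)/(9358 + 38286) = (3478 + 18108)/(9358 + 38286) = 21586/47644 = 21586*(1/47644) = 251/554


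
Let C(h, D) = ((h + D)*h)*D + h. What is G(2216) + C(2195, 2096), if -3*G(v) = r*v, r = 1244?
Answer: 59222318441/3 ≈ 1.9741e+10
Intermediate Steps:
C(h, D) = h + D*h*(D + h) (C(h, D) = ((D + h)*h)*D + h = (h*(D + h))*D + h = D*h*(D + h) + h = h + D*h*(D + h))
G(v) = -1244*v/3
G(2216) + C(2195, 2096) = -1244/3*2216 + 2195*(1 + 2096² + 2096*2195) = -2756704/3 + 2195*(1 + 4393216 + 4600720) = -2756704/3 + 2195*8993937 = -2756704/3 + 19741691715 = 59222318441/3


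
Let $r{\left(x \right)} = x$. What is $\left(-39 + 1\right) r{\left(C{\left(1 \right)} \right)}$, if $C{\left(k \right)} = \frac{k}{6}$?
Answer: $- \frac{19}{3} \approx -6.3333$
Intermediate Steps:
$C{\left(k \right)} = \frac{k}{6}$ ($C{\left(k \right)} = k \frac{1}{6} = \frac{k}{6}$)
$\left(-39 + 1\right) r{\left(C{\left(1 \right)} \right)} = \left(-39 + 1\right) \frac{1}{6} \cdot 1 = \left(-38\right) \frac{1}{6} = - \frac{19}{3}$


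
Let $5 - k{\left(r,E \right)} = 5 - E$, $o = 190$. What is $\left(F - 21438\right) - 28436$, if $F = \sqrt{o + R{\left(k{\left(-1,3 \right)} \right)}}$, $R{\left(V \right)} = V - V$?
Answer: $-49874 + \sqrt{190} \approx -49860.0$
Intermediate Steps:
$k{\left(r,E \right)} = E$ ($k{\left(r,E \right)} = 5 - \left(5 - E\right) = 5 + \left(-5 + E\right) = E$)
$R{\left(V \right)} = 0$
$F = \sqrt{190}$ ($F = \sqrt{190 + 0} = \sqrt{190} \approx 13.784$)
$\left(F - 21438\right) - 28436 = \left(\sqrt{190} - 21438\right) - 28436 = \left(-21438 + \sqrt{190}\right) - 28436 = -49874 + \sqrt{190}$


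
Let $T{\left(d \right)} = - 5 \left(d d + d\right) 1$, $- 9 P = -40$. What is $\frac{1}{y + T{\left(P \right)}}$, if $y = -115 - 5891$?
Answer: $- \frac{81}{496286} \approx -0.00016321$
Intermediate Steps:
$P = \frac{40}{9}$ ($P = \left(- \frac{1}{9}\right) \left(-40\right) = \frac{40}{9} \approx 4.4444$)
$T{\left(d \right)} = - 5 d - 5 d^{2}$ ($T{\left(d \right)} = - 5 \left(d^{2} + d\right) 1 = - 5 \left(d + d^{2}\right) 1 = \left(- 5 d - 5 d^{2}\right) 1 = - 5 d - 5 d^{2}$)
$y = -6006$ ($y = -115 - 5891 = -6006$)
$\frac{1}{y + T{\left(P \right)}} = \frac{1}{-6006 - \frac{200 \left(1 + \frac{40}{9}\right)}{9}} = \frac{1}{-6006 - \frac{200}{9} \cdot \frac{49}{9}} = \frac{1}{-6006 - \frac{9800}{81}} = \frac{1}{- \frac{496286}{81}} = - \frac{81}{496286}$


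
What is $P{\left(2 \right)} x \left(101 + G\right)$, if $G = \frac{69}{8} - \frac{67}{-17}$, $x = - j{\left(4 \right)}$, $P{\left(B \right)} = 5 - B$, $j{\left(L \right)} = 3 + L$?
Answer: $- \frac{324345}{136} \approx -2384.9$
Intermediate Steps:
$x = -7$ ($x = - (3 + 4) = \left(-1\right) 7 = -7$)
$G = \frac{1709}{136}$ ($G = 69 \cdot \frac{1}{8} - - \frac{67}{17} = \frac{69}{8} + \frac{67}{17} = \frac{1709}{136} \approx 12.566$)
$P{\left(2 \right)} x \left(101 + G\right) = \left(5 - 2\right) \left(-7\right) \left(101 + \frac{1709}{136}\right) = \left(5 - 2\right) \left(-7\right) \frac{15445}{136} = 3 \left(-7\right) \frac{15445}{136} = \left(-21\right) \frac{15445}{136} = - \frac{324345}{136}$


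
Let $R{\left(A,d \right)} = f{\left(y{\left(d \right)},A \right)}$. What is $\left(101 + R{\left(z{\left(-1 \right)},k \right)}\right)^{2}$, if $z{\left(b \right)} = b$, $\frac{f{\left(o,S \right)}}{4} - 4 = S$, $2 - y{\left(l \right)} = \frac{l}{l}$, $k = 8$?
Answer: $12769$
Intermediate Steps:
$y{\left(l \right)} = 1$ ($y{\left(l \right)} = 2 - \frac{l}{l} = 2 - 1 = 1$)
$f{\left(o,S \right)} = 16 + 4 S$
$R{\left(A,d \right)} = 16 + 4 A$
$\left(101 + R{\left(z{\left(-1 \right)},k \right)}\right)^{2} = \left(101 + \left(16 + 4 \left(-1\right)\right)\right)^{2} = \left(101 + \left(16 - 4\right)\right)^{2} = \left(101 + 12\right)^{2} = 113^{2} = 12769$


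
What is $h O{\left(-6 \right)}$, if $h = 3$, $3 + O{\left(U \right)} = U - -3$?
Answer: $-18$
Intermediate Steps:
$O{\left(U \right)} = U$ ($O{\left(U \right)} = -3 + \left(U - -3\right) = -3 + \left(U + 3\right) = -3 + \left(3 + U\right) = U$)
$h O{\left(-6 \right)} = 3 \left(-6\right) = -18$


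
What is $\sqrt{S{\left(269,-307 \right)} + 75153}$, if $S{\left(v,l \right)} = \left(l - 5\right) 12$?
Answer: $\sqrt{71409} \approx 267.22$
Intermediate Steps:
$S{\left(v,l \right)} = -60 + 12 l$ ($S{\left(v,l \right)} = \left(-5 + l\right) 12 = -60 + 12 l$)
$\sqrt{S{\left(269,-307 \right)} + 75153} = \sqrt{\left(-60 + 12 \left(-307\right)\right) + 75153} = \sqrt{\left(-60 - 3684\right) + 75153} = \sqrt{-3744 + 75153} = \sqrt{71409}$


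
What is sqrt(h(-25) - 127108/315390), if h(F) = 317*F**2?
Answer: sqrt(4926905620930095)/157695 ≈ 445.11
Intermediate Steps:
sqrt(h(-25) - 127108/315390) = sqrt(317*(-25)**2 - 127108/315390) = sqrt(317*625 - 127108*1/315390) = sqrt(198125 - 63554/157695) = sqrt(31243258321/157695) = sqrt(4926905620930095)/157695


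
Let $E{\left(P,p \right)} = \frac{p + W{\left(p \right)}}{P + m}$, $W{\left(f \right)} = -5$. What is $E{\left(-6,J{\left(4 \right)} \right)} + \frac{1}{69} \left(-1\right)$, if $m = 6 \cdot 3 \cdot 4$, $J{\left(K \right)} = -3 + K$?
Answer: $- \frac{19}{253} \approx -0.075099$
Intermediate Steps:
$m = 72$ ($m = 18 \cdot 4 = 72$)
$E{\left(P,p \right)} = \frac{-5 + p}{72 + P}$ ($E{\left(P,p \right)} = \frac{p - 5}{P + 72} = \frac{-5 + p}{72 + P}$)
$E{\left(-6,J{\left(4 \right)} \right)} + \frac{1}{69} \left(-1\right) = \frac{-5 + \left(-3 + 4\right)}{72 - 6} + \frac{1}{69} \left(-1\right) = \frac{-5 + 1}{66} + \frac{1}{69} \left(-1\right) = \frac{1}{66} \left(-4\right) - \frac{1}{69} = - \frac{2}{33} - \frac{1}{69} = - \frac{19}{253}$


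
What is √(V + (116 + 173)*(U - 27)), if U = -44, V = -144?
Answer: I*√20663 ≈ 143.75*I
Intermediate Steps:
√(V + (116 + 173)*(U - 27)) = √(-144 + (116 + 173)*(-44 - 27)) = √(-144 + 289*(-71)) = √(-144 - 20519) = √(-20663) = I*√20663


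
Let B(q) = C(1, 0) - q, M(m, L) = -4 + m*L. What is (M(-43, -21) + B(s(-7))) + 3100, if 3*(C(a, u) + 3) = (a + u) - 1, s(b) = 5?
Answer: 3991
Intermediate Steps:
M(m, L) = -4 + L*m
C(a, u) = -10/3 + a/3 + u/3 (C(a, u) = -3 + ((a + u) - 1)/3 = -3 + (-1 + a + u)/3 = -3 + (-⅓ + a/3 + u/3) = -10/3 + a/3 + u/3)
B(q) = -3 - q (B(q) = (-10/3 + (⅓)*1 + (⅓)*0) - q = (-10/3 + ⅓ + 0) - q = -3 - q)
(M(-43, -21) + B(s(-7))) + 3100 = ((-4 - 21*(-43)) + (-3 - 1*5)) + 3100 = ((-4 + 903) + (-3 - 5)) + 3100 = (899 - 8) + 3100 = 891 + 3100 = 3991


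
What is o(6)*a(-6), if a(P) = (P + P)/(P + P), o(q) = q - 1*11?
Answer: -5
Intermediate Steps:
o(q) = -11 + q (o(q) = q - 11 = -11 + q)
a(P) = 1 (a(P) = (2*P)/((2*P)) = (2*P)*(1/(2*P)) = 1)
o(6)*a(-6) = (-11 + 6)*1 = -5*1 = -5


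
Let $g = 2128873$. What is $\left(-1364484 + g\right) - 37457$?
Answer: $726932$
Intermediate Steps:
$\left(-1364484 + g\right) - 37457 = \left(-1364484 + 2128873\right) - 37457 = 764389 - 37457 = 726932$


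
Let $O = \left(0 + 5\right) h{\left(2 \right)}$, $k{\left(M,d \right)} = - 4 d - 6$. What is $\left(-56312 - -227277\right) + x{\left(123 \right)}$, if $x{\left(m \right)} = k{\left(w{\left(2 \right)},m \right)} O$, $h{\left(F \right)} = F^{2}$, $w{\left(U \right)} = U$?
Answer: $161005$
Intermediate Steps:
$k{\left(M,d \right)} = -6 - 4 d$
$O = 20$ ($O = \left(0 + 5\right) 2^{2} = 5 \cdot 4 = 20$)
$x{\left(m \right)} = -120 - 80 m$ ($x{\left(m \right)} = \left(-6 - 4 m\right) 20 = -120 - 80 m$)
$\left(-56312 - -227277\right) + x{\left(123 \right)} = \left(-56312 - -227277\right) - 9960 = \left(-56312 + 227277\right) - 9960 = 170965 - 9960 = 161005$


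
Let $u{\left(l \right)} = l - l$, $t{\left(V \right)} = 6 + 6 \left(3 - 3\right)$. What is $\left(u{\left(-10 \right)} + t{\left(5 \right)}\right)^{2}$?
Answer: $36$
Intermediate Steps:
$t{\left(V \right)} = 6$ ($t{\left(V \right)} = 6 + 6 \left(3 - 3\right) = 6 + 6 \cdot 0 = 6 + 0 = 6$)
$u{\left(l \right)} = 0$
$\left(u{\left(-10 \right)} + t{\left(5 \right)}\right)^{2} = \left(0 + 6\right)^{2} = 6^{2} = 36$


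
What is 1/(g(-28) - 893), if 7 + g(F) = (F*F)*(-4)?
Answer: -1/4036 ≈ -0.00024777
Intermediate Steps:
g(F) = -7 - 4*F² (g(F) = -7 + (F*F)*(-4) = -7 + F²*(-4) = -7 - 4*F²)
1/(g(-28) - 893) = 1/((-7 - 4*(-28)²) - 893) = 1/((-7 - 4*784) - 893) = 1/((-7 - 3136) - 893) = 1/(-3143 - 893) = 1/(-4036) = -1/4036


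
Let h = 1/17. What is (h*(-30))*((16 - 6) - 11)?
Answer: 30/17 ≈ 1.7647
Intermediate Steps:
h = 1/17 ≈ 0.058824
(h*(-30))*((16 - 6) - 11) = ((1/17)*(-30))*((16 - 6) - 11) = -30*(10 - 11)/17 = -30/17*(-1) = 30/17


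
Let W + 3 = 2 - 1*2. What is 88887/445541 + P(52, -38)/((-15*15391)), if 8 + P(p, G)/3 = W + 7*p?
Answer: 6683023112/34286607655 ≈ 0.19492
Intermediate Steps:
W = -3 (W = -3 + (2 - 1*2) = -3 + (2 - 2) = -3 + 0 = -3)
P(p, G) = -33 + 21*p (P(p, G) = -24 + 3*(-3 + 7*p) = -24 + (-9 + 21*p) = -33 + 21*p)
88887/445541 + P(52, -38)/((-15*15391)) = 88887/445541 + (-33 + 21*52)/((-15*15391)) = 88887*(1/445541) + (-33 + 1092)/(-230865) = 88887/445541 + 1059*(-1/230865) = 88887/445541 - 353/76955 = 6683023112/34286607655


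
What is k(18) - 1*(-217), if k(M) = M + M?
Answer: 253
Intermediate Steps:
k(M) = 2*M
k(18) - 1*(-217) = 2*18 - 1*(-217) = 36 + 217 = 253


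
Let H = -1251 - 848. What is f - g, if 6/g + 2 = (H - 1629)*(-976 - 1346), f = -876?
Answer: -3791509335/4328207 ≈ -876.00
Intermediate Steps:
H = -2099
g = 3/4328207 (g = 6/(-2 + (-2099 - 1629)*(-976 - 1346)) = 6/(-2 - 3728*(-2322)) = 6/(-2 + 8656416) = 6/8656414 = 6*(1/8656414) = 3/4328207 ≈ 6.9313e-7)
f - g = -876 - 1*3/4328207 = -876 - 3/4328207 = -3791509335/4328207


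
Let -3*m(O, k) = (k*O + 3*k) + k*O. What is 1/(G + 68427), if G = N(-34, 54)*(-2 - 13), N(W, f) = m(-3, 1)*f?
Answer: 1/67617 ≈ 1.4789e-5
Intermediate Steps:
m(O, k) = -k - 2*O*k/3 (m(O, k) = -((k*O + 3*k) + k*O)/3 = -((O*k + 3*k) + O*k)/3 = -((3*k + O*k) + O*k)/3 = -(3*k + 2*O*k)/3 = -k - 2*O*k/3)
N(W, f) = f (N(W, f) = (-⅓*1*(3 + 2*(-3)))*f = (-⅓*1*(3 - 6))*f = (-⅓*1*(-3))*f = 1*f = f)
G = -810 (G = 54*(-2 - 13) = 54*(-15) = -810)
1/(G + 68427) = 1/(-810 + 68427) = 1/67617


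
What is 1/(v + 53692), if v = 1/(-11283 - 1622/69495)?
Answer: 784113707/42100633086749 ≈ 1.8625e-5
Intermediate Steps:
v = -69495/784113707 (v = 1/(-11283 - 1622*1/69495) = 1/(-11283 - 1622/69495) = 1/(-784113707/69495) = -69495/784113707 ≈ -8.8629e-5)
1/(v + 53692) = 1/(-69495/784113707 + 53692) = 1/(42100633086749/784113707) = 784113707/42100633086749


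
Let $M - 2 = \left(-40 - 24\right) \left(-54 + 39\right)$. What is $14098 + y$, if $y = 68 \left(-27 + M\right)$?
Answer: $77678$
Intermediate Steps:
$M = 962$ ($M = 2 + \left(-40 - 24\right) \left(-54 + 39\right) = 2 - -960 = 2 + 960 = 962$)
$y = 63580$ ($y = 68 \left(-27 + 962\right) = 68 \cdot 935 = 63580$)
$14098 + y = 14098 + 63580 = 77678$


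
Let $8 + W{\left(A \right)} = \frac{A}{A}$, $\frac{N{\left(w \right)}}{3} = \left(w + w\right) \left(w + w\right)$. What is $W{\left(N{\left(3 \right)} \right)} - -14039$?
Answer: $14032$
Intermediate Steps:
$N{\left(w \right)} = 12 w^{2}$ ($N{\left(w \right)} = 3 \left(w + w\right) \left(w + w\right) = 3 \cdot 2 w 2 w = 3 \cdot 4 w^{2} = 12 w^{2}$)
$W{\left(A \right)} = -7$ ($W{\left(A \right)} = -8 + \frac{A}{A} = -8 + 1 = -7$)
$W{\left(N{\left(3 \right)} \right)} - -14039 = -7 - -14039 = -7 + 14039 = 14032$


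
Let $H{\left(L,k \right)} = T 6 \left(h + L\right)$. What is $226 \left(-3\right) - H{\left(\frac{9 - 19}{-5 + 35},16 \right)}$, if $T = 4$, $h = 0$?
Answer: $-670$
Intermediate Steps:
$H{\left(L,k \right)} = 24 L$ ($H{\left(L,k \right)} = 4 \cdot 6 \left(0 + L\right) = 4 \cdot 6 L = 24 L$)
$226 \left(-3\right) - H{\left(\frac{9 - 19}{-5 + 35},16 \right)} = 226 \left(-3\right) - 24 \frac{9 - 19}{-5 + 35} = -678 - 24 \left(- \frac{10}{30}\right) = -678 - 24 \left(\left(-10\right) \frac{1}{30}\right) = -678 - 24 \left(- \frac{1}{3}\right) = -678 - -8 = -678 + 8 = -670$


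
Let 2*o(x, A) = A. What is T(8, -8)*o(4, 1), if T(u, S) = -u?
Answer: -4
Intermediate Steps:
o(x, A) = A/2
T(8, -8)*o(4, 1) = (-1*8)*((½)*1) = -8*½ = -4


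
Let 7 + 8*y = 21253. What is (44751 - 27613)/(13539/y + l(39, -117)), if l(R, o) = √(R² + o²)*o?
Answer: -547748749108/1305337279072093 - 490266778022307*√10/1305337279072093 ≈ -1.1881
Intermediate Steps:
y = 10623/4 (y = -7/8 + (⅛)*21253 = -7/8 + 21253/8 = 10623/4 ≈ 2655.8)
l(R, o) = o*√(R² + o²)
(44751 - 27613)/(13539/y + l(39, -117)) = (44751 - 27613)/(13539/(10623/4) - 117*√(39² + (-117)²)) = 17138/(13539*(4/10623) - 117*√(1521 + 13689)) = 17138/(18052/3541 - 4563*√10)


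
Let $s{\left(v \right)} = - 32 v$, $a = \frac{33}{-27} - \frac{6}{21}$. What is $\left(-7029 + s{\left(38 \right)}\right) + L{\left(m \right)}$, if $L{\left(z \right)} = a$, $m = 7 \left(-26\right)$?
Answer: $- \frac{519530}{63} \approx -8246.5$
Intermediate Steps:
$a = - \frac{95}{63}$ ($a = 33 \left(- \frac{1}{27}\right) - \frac{2}{7} = - \frac{11}{9} - \frac{2}{7} = - \frac{95}{63} \approx -1.5079$)
$m = -182$
$L{\left(z \right)} = - \frac{95}{63}$
$\left(-7029 + s{\left(38 \right)}\right) + L{\left(m \right)} = \left(-7029 - 1216\right) - \frac{95}{63} = -8245 - \frac{95}{63} = - \frac{519530}{63}$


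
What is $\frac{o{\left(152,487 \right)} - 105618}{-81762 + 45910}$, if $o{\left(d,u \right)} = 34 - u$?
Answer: $\frac{106071}{35852} \approx 2.9586$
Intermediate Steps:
$\frac{o{\left(152,487 \right)} - 105618}{-81762 + 45910} = \frac{\left(34 - 487\right) - 105618}{-81762 + 45910} = \frac{\left(34 - 487\right) + \left(-141455 + 35837\right)}{-35852} = \left(-453 - 105618\right) \left(- \frac{1}{35852}\right) = \left(-106071\right) \left(- \frac{1}{35852}\right) = \frac{106071}{35852}$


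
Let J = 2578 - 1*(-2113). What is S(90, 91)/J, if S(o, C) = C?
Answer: 91/4691 ≈ 0.019399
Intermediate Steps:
J = 4691 (J = 2578 + 2113 = 4691)
S(90, 91)/J = 91/4691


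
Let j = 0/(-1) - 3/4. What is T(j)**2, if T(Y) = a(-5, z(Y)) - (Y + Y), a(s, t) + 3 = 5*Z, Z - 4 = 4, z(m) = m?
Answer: 5929/4 ≈ 1482.3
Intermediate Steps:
Z = 8 (Z = 4 + 4 = 8)
a(s, t) = 37 (a(s, t) = -3 + 5*8 = -3 + 40 = 37)
j = -3/4 (j = 0*(-1) - 3*1/4 = 0 - 3/4 = -3/4 ≈ -0.75000)
T(Y) = 37 - 2*Y (T(Y) = 37 - (Y + Y) = 37 - 2*Y)
T(j)**2 = (37 - 2*(-3/4))**2 = (37 + 3/2)**2 = (77/2)**2 = 5929/4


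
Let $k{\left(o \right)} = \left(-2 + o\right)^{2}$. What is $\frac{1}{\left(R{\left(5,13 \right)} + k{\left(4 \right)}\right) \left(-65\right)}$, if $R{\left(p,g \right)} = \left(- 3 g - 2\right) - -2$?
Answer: $\frac{1}{2275} \approx 0.00043956$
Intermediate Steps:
$R{\left(p,g \right)} = - 3 g$ ($R{\left(p,g \right)} = \left(-2 - 3 g\right) + 2 = - 3 g$)
$\frac{1}{\left(R{\left(5,13 \right)} + k{\left(4 \right)}\right) \left(-65\right)} = \frac{1}{\left(\left(-3\right) 13 + \left(-2 + 4\right)^{2}\right) \left(-65\right)} = \frac{1}{\left(-39 + 2^{2}\right) \left(-65\right)} = \frac{1}{\left(-39 + 4\right) \left(-65\right)} = \frac{1}{\left(-35\right) \left(-65\right)} = \frac{1}{2275}$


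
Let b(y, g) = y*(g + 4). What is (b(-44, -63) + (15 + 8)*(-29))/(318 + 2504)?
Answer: 1929/2822 ≈ 0.68356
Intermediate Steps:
b(y, g) = y*(4 + g)
(b(-44, -63) + (15 + 8)*(-29))/(318 + 2504) = (-44*(4 - 63) + (15 + 8)*(-29))/(318 + 2504) = (-44*(-59) + 23*(-29))/2822 = (2596 - 667)*(1/2822) = 1929*(1/2822) = 1929/2822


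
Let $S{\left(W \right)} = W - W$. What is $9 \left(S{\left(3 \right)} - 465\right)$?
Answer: $-4185$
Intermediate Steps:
$S{\left(W \right)} = 0$
$9 \left(S{\left(3 \right)} - 465\right) = 9 \left(0 - 465\right) = 9 \left(-465\right) = -4185$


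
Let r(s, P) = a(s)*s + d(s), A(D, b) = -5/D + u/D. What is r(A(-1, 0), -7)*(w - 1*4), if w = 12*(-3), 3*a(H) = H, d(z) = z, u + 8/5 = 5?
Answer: -1472/15 ≈ -98.133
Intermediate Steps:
u = 17/5 (u = -8/5 + 5 = 17/5 ≈ 3.4000)
a(H) = H/3
A(D, b) = -8/(5*D) (A(D, b) = -5/D + 17/(5*D) = -8/(5*D))
w = -36
r(s, P) = s + s**2/3 (r(s, P) = (s/3)*s + s = s**2/3 + s = s + s**2/3)
r(A(-1, 0), -7)*(w - 1*4) = ((-8/5/(-1))*(3 - 8/5/(-1))/3)*(-36 - 1*4) = ((-8/5*(-1))*(3 - 8/5*(-1))/3)*(-36 - 4) = ((1/3)*(8/5)*(3 + 8/5))*(-40) = ((1/3)*(8/5)*(23/5))*(-40) = (184/75)*(-40) = -1472/15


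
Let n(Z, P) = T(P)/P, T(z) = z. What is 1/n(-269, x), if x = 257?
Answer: 1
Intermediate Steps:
n(Z, P) = 1 (n(Z, P) = P/P = 1)
1/n(-269, x) = 1/1 = 1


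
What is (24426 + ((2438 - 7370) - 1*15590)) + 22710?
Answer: 26614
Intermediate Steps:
(24426 + ((2438 - 7370) - 1*15590)) + 22710 = (24426 + (-4932 - 15590)) + 22710 = (24426 - 20522) + 22710 = 3904 + 22710 = 26614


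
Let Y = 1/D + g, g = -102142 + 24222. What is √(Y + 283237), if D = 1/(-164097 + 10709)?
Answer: √51929 ≈ 227.88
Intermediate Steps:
D = -1/153388 (D = 1/(-153388) = -1/153388 ≈ -6.5194e-6)
g = -77920
Y = -231308 (Y = 1/(-1/153388) - 77920 = -153388 - 77920 = -231308)
√(Y + 283237) = √(-231308 + 283237) = √51929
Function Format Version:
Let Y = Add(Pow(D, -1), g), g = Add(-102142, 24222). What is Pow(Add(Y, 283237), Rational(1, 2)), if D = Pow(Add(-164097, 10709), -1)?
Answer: Pow(51929, Rational(1, 2)) ≈ 227.88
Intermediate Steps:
D = Rational(-1, 153388) (D = Pow(-153388, -1) = Rational(-1, 153388) ≈ -6.5194e-6)
g = -77920
Y = -231308 (Y = Add(Pow(Rational(-1, 153388), -1), -77920) = Add(-153388, -77920) = -231308)
Pow(Add(Y, 283237), Rational(1, 2)) = Pow(Add(-231308, 283237), Rational(1, 2)) = Pow(51929, Rational(1, 2))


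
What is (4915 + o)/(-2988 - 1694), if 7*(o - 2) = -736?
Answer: -33683/32774 ≈ -1.0277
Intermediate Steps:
o = -722/7 (o = 2 + (⅐)*(-736) = 2 - 736/7 = -722/7 ≈ -103.14)
(4915 + o)/(-2988 - 1694) = (4915 - 722/7)/(-2988 - 1694) = (33683/7)/(-4682) = (33683/7)*(-1/4682) = -33683/32774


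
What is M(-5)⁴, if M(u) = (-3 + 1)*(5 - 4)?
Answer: 16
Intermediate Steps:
M(u) = -2 (M(u) = -2*1 = -2)
M(-5)⁴ = (-2)⁴ = 16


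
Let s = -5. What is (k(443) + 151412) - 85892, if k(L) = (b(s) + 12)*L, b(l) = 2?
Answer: 71722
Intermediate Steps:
k(L) = 14*L (k(L) = (2 + 12)*L = 14*L)
(k(443) + 151412) - 85892 = (14*443 + 151412) - 85892 = (6202 + 151412) - 85892 = 157614 - 85892 = 71722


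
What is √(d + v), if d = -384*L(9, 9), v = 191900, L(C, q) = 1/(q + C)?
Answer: 2*√431727/3 ≈ 438.04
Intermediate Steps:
L(C, q) = 1/(C + q)
d = -64/3 (d = -384/(9 + 9) = -384/18 = -384*1/18 = -64/3 ≈ -21.333)
√(d + v) = √(-64/3 + 191900) = √(575636/3) = 2*√431727/3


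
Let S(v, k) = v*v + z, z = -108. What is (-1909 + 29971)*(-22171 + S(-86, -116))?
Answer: -417646746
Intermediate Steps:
S(v, k) = -108 + v**2 (S(v, k) = v*v - 108 = v**2 - 108 = -108 + v**2)
(-1909 + 29971)*(-22171 + S(-86, -116)) = (-1909 + 29971)*(-22171 + (-108 + (-86)**2)) = 28062*(-22171 + (-108 + 7396)) = 28062*(-22171 + 7288) = 28062*(-14883) = -417646746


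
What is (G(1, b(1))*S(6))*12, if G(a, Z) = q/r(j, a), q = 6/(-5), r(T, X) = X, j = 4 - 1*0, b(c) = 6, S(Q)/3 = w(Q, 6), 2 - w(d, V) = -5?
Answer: -1512/5 ≈ -302.40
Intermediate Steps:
w(d, V) = 7 (w(d, V) = 2 - 1*(-5) = 2 + 5 = 7)
S(Q) = 21 (S(Q) = 3*7 = 21)
j = 4 (j = 4 + 0 = 4)
q = -6/5 (q = 6*(-⅕) = -6/5 ≈ -1.2000)
G(a, Z) = -6/(5*a)
(G(1, b(1))*S(6))*12 = (-6/5/1*21)*12 = (-6/5*1*21)*12 = -6/5*21*12 = -126/5*12 = -1512/5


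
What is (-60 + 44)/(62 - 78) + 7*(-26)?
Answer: -181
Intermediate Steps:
(-60 + 44)/(62 - 78) + 7*(-26) = -16/(-16) - 182 = -16*(-1/16) - 182 = 1 - 182 = -181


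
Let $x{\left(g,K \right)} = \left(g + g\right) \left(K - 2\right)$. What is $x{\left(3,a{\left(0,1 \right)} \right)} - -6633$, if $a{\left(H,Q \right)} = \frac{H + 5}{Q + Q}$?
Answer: $6636$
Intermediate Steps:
$a{\left(H,Q \right)} = \frac{5 + H}{2 Q}$
$x{\left(g,K \right)} = 2 g \left(-2 + K\right)$
$x{\left(3,a{\left(0,1 \right)} \right)} - -6633 = 2 \cdot 3 \left(-2 + \frac{5 + 0}{2 \cdot 1}\right) - -6633 = 2 \cdot 3 \left(-2 + \frac{1}{2} \cdot 1 \cdot 5\right) + 6633 = 2 \cdot 3 \left(-2 + \frac{5}{2}\right) + 6633 = 2 \cdot 3 \cdot \frac{1}{2} + 6633 = 3 + 6633 = 6636$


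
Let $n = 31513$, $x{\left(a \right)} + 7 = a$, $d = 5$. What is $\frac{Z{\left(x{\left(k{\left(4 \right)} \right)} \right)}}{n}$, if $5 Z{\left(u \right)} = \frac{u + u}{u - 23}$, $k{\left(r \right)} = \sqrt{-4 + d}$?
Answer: $\frac{12}{4569385} \approx 2.6262 \cdot 10^{-6}$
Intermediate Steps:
$k{\left(r \right)} = 1$ ($k{\left(r \right)} = \sqrt{-4 + 5} = \sqrt{1} = 1$)
$x{\left(a \right)} = -7 + a$
$Z{\left(u \right)} = \frac{2 u}{5 \left(-23 + u\right)}$ ($Z{\left(u \right)} = \frac{\left(u + u\right) \frac{1}{u - 23}}{5} = \frac{2 u \frac{1}{-23 + u}}{5} = \frac{2 u}{5 \left(-23 + u\right)}$)
$\frac{Z{\left(x{\left(k{\left(4 \right)} \right)} \right)}}{n} = \frac{\frac{2}{5} \left(-7 + 1\right) \frac{1}{-23 + \left(-7 + 1\right)}}{31513} = \frac{2}{5} \left(-6\right) \frac{1}{-23 - 6} \cdot \frac{1}{31513} = \frac{2}{5} \left(-6\right) \frac{1}{-29} \cdot \frac{1}{31513} = \frac{2}{5} \left(-6\right) \left(- \frac{1}{29}\right) \frac{1}{31513} = \frac{12}{145} \cdot \frac{1}{31513} = \frac{12}{4569385}$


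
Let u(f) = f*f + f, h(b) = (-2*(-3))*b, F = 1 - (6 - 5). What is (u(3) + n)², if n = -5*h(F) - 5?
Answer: 49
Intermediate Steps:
F = 0 (F = 1 - 1*1 = 1 - 1 = 0)
h(b) = 6*b
u(f) = f + f² (u(f) = f² + f = f + f²)
n = -5 (n = -30*0 - 5 = -5*0 - 5 = 0 - 5 = -5)
(u(3) + n)² = (3*(1 + 3) - 5)² = (3*4 - 5)² = (12 - 5)² = 7² = 49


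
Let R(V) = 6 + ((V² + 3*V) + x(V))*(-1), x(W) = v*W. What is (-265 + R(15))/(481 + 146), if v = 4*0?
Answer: -529/627 ≈ -0.84370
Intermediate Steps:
v = 0
x(W) = 0 (x(W) = 0*W = 0)
R(V) = 6 - V² - 3*V (R(V) = 6 + ((V² + 3*V) + 0)*(-1) = 6 + (V² + 3*V)*(-1) = 6 + (-V² - 3*V) = 6 - V² - 3*V)
(-265 + R(15))/(481 + 146) = (-265 + (6 - 1*15² - 3*15))/(481 + 146) = (-265 + (6 - 1*225 - 45))/627 = (-265 + (6 - 225 - 45))*(1/627) = (-265 - 264)*(1/627) = -529*1/627 = -529/627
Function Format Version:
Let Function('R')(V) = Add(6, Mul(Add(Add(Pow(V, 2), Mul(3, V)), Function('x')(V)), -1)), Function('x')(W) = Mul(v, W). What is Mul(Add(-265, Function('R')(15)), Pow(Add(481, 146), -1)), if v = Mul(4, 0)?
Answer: Rational(-529, 627) ≈ -0.84370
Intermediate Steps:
v = 0
Function('x')(W) = 0 (Function('x')(W) = Mul(0, W) = 0)
Function('R')(V) = Add(6, Mul(-1, Pow(V, 2)), Mul(-3, V)) (Function('R')(V) = Add(6, Mul(Add(Add(Pow(V, 2), Mul(3, V)), 0), -1)) = Add(6, Mul(Add(Pow(V, 2), Mul(3, V)), -1)) = Add(6, Add(Mul(-1, Pow(V, 2)), Mul(-3, V))) = Add(6, Mul(-1, Pow(V, 2)), Mul(-3, V)))
Mul(Add(-265, Function('R')(15)), Pow(Add(481, 146), -1)) = Mul(Add(-265, Add(6, Mul(-1, Pow(15, 2)), Mul(-3, 15))), Pow(Add(481, 146), -1)) = Mul(Add(-265, Add(6, Mul(-1, 225), -45)), Pow(627, -1)) = Mul(Add(-265, Add(6, -225, -45)), Rational(1, 627)) = Mul(Add(-265, -264), Rational(1, 627)) = Mul(-529, Rational(1, 627)) = Rational(-529, 627)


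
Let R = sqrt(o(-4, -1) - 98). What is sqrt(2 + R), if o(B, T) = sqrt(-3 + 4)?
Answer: sqrt(2 + I*sqrt(97)) ≈ 2.4546 + 2.0062*I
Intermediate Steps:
o(B, T) = 1 (o(B, T) = sqrt(1) = 1)
R = I*sqrt(97) (R = sqrt(1 - 98) = sqrt(-97) = I*sqrt(97) ≈ 9.8489*I)
sqrt(2 + R) = sqrt(2 + I*sqrt(97))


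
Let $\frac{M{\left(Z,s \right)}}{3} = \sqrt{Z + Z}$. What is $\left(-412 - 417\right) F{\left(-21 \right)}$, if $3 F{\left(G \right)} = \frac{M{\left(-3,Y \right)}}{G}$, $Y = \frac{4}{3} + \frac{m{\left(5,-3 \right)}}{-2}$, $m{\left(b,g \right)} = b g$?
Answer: $\frac{829 i \sqrt{6}}{21} \approx 96.697 i$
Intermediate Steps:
$Y = \frac{53}{6}$ ($Y = \frac{4}{3} + \frac{5 \left(-3\right)}{-2} = 4 \cdot \frac{1}{3} - - \frac{15}{2} = \frac{4}{3} + \frac{15}{2} = \frac{53}{6} \approx 8.8333$)
$M{\left(Z,s \right)} = 3 \sqrt{2} \sqrt{Z}$ ($M{\left(Z,s \right)} = 3 \sqrt{Z + Z} = 3 \sqrt{2 Z} = 3 \sqrt{2} \sqrt{Z}$)
$F{\left(G \right)} = \frac{i \sqrt{6}}{G}$ ($F{\left(G \right)} = \frac{3 \sqrt{2} \sqrt{-3} \frac{1}{G}}{3} = \frac{3 \sqrt{2} i \sqrt{3} \frac{1}{G}}{3} = \frac{3 i \sqrt{6} \frac{1}{G}}{3} = \frac{i \sqrt{6}}{G}$)
$\left(-412 - 417\right) F{\left(-21 \right)} = \left(-412 - 417\right) \frac{i \sqrt{6}}{-21} = - 829 i \sqrt{6} \left(- \frac{1}{21}\right) = - 829 \left(- \frac{i \sqrt{6}}{21}\right) = \frac{829 i \sqrt{6}}{21}$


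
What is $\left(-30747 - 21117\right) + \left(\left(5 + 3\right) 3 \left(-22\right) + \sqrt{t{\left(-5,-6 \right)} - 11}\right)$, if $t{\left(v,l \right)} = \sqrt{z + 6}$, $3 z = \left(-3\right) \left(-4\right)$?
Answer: $-52392 + i \sqrt{11 - \sqrt{10}} \approx -52392.0 + 2.7996 i$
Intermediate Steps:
$z = 4$ ($z = \frac{\left(-3\right) \left(-4\right)}{3} = \frac{1}{3} \cdot 12 = 4$)
$t{\left(v,l \right)} = \sqrt{10}$ ($t{\left(v,l \right)} = \sqrt{4 + 6} = \sqrt{10}$)
$\left(-30747 - 21117\right) + \left(\left(5 + 3\right) 3 \left(-22\right) + \sqrt{t{\left(-5,-6 \right)} - 11}\right) = \left(-30747 - 21117\right) + \left(\left(5 + 3\right) 3 \left(-22\right) + \sqrt{\sqrt{10} - 11}\right) = -51864 + \left(8 \cdot 3 \left(-22\right) + \sqrt{-11 + \sqrt{10}}\right) = -51864 + \left(24 \left(-22\right) + \sqrt{-11 + \sqrt{10}}\right) = -51864 - \left(528 - \sqrt{-11 + \sqrt{10}}\right) = -52392 + \sqrt{-11 + \sqrt{10}}$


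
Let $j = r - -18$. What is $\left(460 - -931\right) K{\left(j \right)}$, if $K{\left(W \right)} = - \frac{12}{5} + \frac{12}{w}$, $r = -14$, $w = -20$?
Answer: $-4173$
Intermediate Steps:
$j = 4$ ($j = -14 - -18 = -14 + 18 = 4$)
$K{\left(W \right)} = -3$ ($K{\left(W \right)} = - \frac{12}{5} + \frac{12}{-20} = \left(-12\right) \frac{1}{5} + 12 \left(- \frac{1}{20}\right) = - \frac{12}{5} - \frac{3}{5} = -3$)
$\left(460 - -931\right) K{\left(j \right)} = \left(460 - -931\right) \left(-3\right) = \left(460 + 931\right) \left(-3\right) = 1391 \left(-3\right) = -4173$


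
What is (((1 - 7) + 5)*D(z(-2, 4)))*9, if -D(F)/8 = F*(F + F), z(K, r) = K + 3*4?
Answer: 14400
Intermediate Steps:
z(K, r) = 12 + K (z(K, r) = K + 12 = 12 + K)
D(F) = -16*F² (D(F) = -8*F*(F + F) = -8*F*2*F = -16*F²)
(((1 - 7) + 5)*D(z(-2, 4)))*9 = (((1 - 7) + 5)*(-16*(12 - 2)²))*9 = ((-6 + 5)*(-16*10²))*9 = -(-16)*100*9 = -1*(-1600)*9 = 1600*9 = 14400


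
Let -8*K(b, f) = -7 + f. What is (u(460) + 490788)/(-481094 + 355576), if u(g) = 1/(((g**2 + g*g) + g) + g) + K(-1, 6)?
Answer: -26019132447/6654336770 ≈ -3.9101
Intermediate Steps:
K(b, f) = 7/8 - f/8 (K(b, f) = -(-7 + f)/8 = 7/8 - f/8)
u(g) = 1/8 + 1/(2*g + 2*g**2) (u(g) = 1/(((g**2 + g*g) + g) + g) + (7/8 - 1/8*6) = 1/(((g**2 + g**2) + g) + g) + (7/8 - 3/4) = 1/((2*g**2 + g) + g) + 1/8 = 1/((g + 2*g**2) + g) + 1/8 = 1/(2*g + 2*g**2) + 1/8 = 1/8 + 1/(2*g + 2*g**2))
(u(460) + 490788)/(-481094 + 355576) = ((1/8)*(4 + 460 + 460**2)/(460*(1 + 460)) + 490788)/(-481094 + 355576) = ((1/8)*(1/460)*(4 + 460 + 211600)/461 + 490788)/(-125518) = ((1/8)*(1/460)*(1/461)*212064 + 490788)*(-1/125518) = (6627/53015 + 490788)*(-1/125518) = (26019132447/53015)*(-1/125518) = -26019132447/6654336770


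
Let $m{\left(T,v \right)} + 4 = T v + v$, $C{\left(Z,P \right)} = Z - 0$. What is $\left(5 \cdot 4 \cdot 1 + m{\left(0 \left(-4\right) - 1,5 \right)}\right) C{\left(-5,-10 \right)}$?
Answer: $-80$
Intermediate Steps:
$C{\left(Z,P \right)} = Z$ ($C{\left(Z,P \right)} = Z + 0 = Z$)
$m{\left(T,v \right)} = -4 + v + T v$ ($m{\left(T,v \right)} = -4 + \left(T v + v\right) = -4 + \left(v + T v\right) = -4 + v + T v$)
$\left(5 \cdot 4 \cdot 1 + m{\left(0 \left(-4\right) - 1,5 \right)}\right) C{\left(-5,-10 \right)} = \left(5 \cdot 4 \cdot 1 + \left(-4 + 5 + \left(0 \left(-4\right) - 1\right) 5\right)\right) \left(-5\right) = \left(20 \cdot 1 + \left(-4 + 5 + \left(0 - 1\right) 5\right)\right) \left(-5\right) = \left(20 - 4\right) \left(-5\right) = 16 \left(-5\right) = -80$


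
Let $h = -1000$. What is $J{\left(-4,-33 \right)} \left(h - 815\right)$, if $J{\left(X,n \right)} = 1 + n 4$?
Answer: $237765$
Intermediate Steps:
$J{\left(X,n \right)} = 1 + 4 n$
$J{\left(-4,-33 \right)} \left(h - 815\right) = \left(1 + 4 \left(-33\right)\right) \left(-1000 - 815\right) = \left(1 - 132\right) \left(-1815\right) = \left(-131\right) \left(-1815\right) = 237765$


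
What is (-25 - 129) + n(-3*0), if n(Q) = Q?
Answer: -154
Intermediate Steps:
(-25 - 129) + n(-3*0) = (-25 - 129) - 3*0 = -154 + 0 = -154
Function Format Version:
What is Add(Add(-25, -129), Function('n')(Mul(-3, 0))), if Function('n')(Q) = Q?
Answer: -154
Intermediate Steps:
Add(Add(-25, -129), Function('n')(Mul(-3, 0))) = Add(Add(-25, -129), Mul(-3, 0)) = Add(-154, 0) = -154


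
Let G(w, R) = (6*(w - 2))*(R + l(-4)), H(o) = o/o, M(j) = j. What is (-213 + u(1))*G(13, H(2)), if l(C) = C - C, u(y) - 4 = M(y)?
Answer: -13728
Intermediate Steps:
u(y) = 4 + y
H(o) = 1
l(C) = 0
G(w, R) = R*(-12 + 6*w) (G(w, R) = (6*(w - 2))*(R + 0) = (6*(-2 + w))*R = (-12 + 6*w)*R = R*(-12 + 6*w))
(-213 + u(1))*G(13, H(2)) = (-213 + (4 + 1))*(6*1*(-2 + 13)) = (-213 + 5)*(6*1*11) = -208*66 = -13728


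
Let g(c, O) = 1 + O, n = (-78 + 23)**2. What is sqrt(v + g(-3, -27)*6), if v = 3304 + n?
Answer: sqrt(6173) ≈ 78.568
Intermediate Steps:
n = 3025 (n = (-55)**2 = 3025)
v = 6329 (v = 3304 + 3025 = 6329)
sqrt(v + g(-3, -27)*6) = sqrt(6329 + (1 - 27)*6) = sqrt(6329 - 26*6) = sqrt(6329 - 156) = sqrt(6173)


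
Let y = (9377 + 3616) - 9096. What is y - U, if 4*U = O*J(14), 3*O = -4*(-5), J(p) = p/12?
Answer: 70111/18 ≈ 3895.1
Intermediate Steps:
J(p) = p/12 (J(p) = p*(1/12) = p/12)
O = 20/3 (O = (-4*(-5))/3 = (⅓)*20 = 20/3 ≈ 6.6667)
y = 3897 (y = 12993 - 9096 = 3897)
U = 35/18 (U = (20*((1/12)*14)/3)/4 = ((20/3)*(7/6))/4 = (¼)*(70/9) = 35/18 ≈ 1.9444)
y - U = 3897 - 1*35/18 = 3897 - 35/18 = 70111/18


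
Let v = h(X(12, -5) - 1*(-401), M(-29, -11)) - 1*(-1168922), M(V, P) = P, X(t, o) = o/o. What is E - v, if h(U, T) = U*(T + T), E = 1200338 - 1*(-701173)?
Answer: 741433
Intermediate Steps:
X(t, o) = 1
E = 1901511 (E = 1200338 + 701173 = 1901511)
h(U, T) = 2*T*U (h(U, T) = U*(2*T) = 2*T*U)
v = 1160078 (v = 2*(-11)*(1 - 1*(-401)) - 1*(-1168922) = 2*(-11)*(1 + 401) + 1168922 = 2*(-11)*402 + 1168922 = -8844 + 1168922 = 1160078)
E - v = 1901511 - 1*1160078 = 1901511 - 1160078 = 741433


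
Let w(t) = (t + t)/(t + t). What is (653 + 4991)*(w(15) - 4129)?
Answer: -23298432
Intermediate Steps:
w(t) = 1 (w(t) = (2*t)/((2*t)) = (2*t)*(1/(2*t)) = 1)
(653 + 4991)*(w(15) - 4129) = (653 + 4991)*(1 - 4129) = 5644*(-4128) = -23298432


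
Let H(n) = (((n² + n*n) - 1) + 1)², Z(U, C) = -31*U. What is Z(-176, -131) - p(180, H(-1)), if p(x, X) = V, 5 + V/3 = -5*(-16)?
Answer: 5231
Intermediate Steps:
V = 225 (V = -15 + 3*(-5*(-16)) = -15 + 3*80 = -15 + 240 = 225)
H(n) = 4*n⁴ (H(n) = (((n² + n²) - 1) + 1)² = ((2*n² - 1) + 1)² = ((-1 + 2*n²) + 1)² = (2*n²)² = 4*n⁴)
p(x, X) = 225
Z(-176, -131) - p(180, H(-1)) = -31*(-176) - 1*225 = 5456 - 225 = 5231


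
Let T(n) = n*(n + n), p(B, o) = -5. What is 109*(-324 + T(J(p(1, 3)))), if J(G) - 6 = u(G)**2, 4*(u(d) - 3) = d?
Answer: -2228723/128 ≈ -17412.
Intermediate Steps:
u(d) = 3 + d/4
J(G) = 6 + (3 + G/4)**2
T(n) = 2*n**2 (T(n) = n*(2*n) = 2*n**2)
109*(-324 + T(J(p(1, 3)))) = 109*(-324 + 2*(6 + (12 - 5)**2/16)**2) = 109*(-324 + 2*(6 + (1/16)*7**2)**2) = 109*(-324 + 2*(6 + (1/16)*49)**2) = 109*(-324 + 2*(6 + 49/16)**2) = 109*(-324 + 2*(145/16)**2) = 109*(-324 + 2*(21025/256)) = 109*(-324 + 21025/128) = 109*(-20447/128) = -2228723/128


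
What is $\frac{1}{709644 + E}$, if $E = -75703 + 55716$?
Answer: $\frac{1}{689657} \approx 1.45 \cdot 10^{-6}$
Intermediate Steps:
$E = -19987$
$\frac{1}{709644 + E} = \frac{1}{709644 - 19987} = \frac{1}{689657}$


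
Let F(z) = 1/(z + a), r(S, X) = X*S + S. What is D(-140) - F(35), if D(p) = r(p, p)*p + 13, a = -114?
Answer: -215226572/79 ≈ -2.7244e+6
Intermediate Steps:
r(S, X) = S + S*X (r(S, X) = S*X + S = S + S*X)
F(z) = 1/(-114 + z) (F(z) = 1/(z - 114) = 1/(-114 + z))
D(p) = 13 + p**2*(1 + p) (D(p) = (p*(1 + p))*p + 13 = p**2*(1 + p) + 13 = 13 + p**2*(1 + p))
D(-140) - F(35) = (13 + (-140)**2*(1 - 140)) - 1/(-114 + 35) = (13 + 19600*(-139)) - 1/(-79) = (13 - 2724400) - 1*(-1/79) = -2724387 + 1/79 = -215226572/79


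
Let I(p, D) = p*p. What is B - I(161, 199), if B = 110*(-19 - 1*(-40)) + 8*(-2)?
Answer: -23627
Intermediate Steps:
I(p, D) = p²
B = 2294 (B = 110*(-19 + 40) - 16 = 110*21 - 16 = 2310 - 16 = 2294)
B - I(161, 199) = 2294 - 1*161² = 2294 - 1*25921 = 2294 - 25921 = -23627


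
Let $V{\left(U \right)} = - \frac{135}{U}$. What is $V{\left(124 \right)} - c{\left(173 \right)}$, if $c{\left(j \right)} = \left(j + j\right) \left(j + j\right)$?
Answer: $- \frac{14844919}{124} \approx -1.1972 \cdot 10^{5}$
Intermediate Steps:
$c{\left(j \right)} = 4 j^{2}$ ($c{\left(j \right)} = 2 j 2 j = 4 j^{2}$)
$V{\left(124 \right)} - c{\left(173 \right)} = - \frac{135}{124} - 4 \cdot 173^{2} = \left(-135\right) \frac{1}{124} - 4 \cdot 29929 = - \frac{135}{124} - 119716 = - \frac{14844919}{124}$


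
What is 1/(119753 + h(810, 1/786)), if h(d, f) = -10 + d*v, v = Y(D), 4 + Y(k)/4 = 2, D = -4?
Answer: 1/113263 ≈ 8.8290e-6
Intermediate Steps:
Y(k) = -8 (Y(k) = -16 + 4*2 = -16 + 8 = -8)
v = -8
h(d, f) = -10 - 8*d (h(d, f) = -10 + d*(-8) = -10 - 8*d)
1/(119753 + h(810, 1/786)) = 1/(119753 + (-10 - 8*810)) = 1/(119753 + (-10 - 6480)) = 1/(119753 - 6490) = 1/113263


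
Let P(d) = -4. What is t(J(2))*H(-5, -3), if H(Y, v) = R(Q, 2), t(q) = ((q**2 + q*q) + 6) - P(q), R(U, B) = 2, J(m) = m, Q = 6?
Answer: 36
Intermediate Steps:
t(q) = 10 + 2*q**2 (t(q) = ((q**2 + q*q) + 6) - 1*(-4) = ((q**2 + q**2) + 6) + 4 = (2*q**2 + 6) + 4 = (6 + 2*q**2) + 4 = 10 + 2*q**2)
H(Y, v) = 2
t(J(2))*H(-5, -3) = (10 + 2*2**2)*2 = (10 + 2*4)*2 = (10 + 8)*2 = 18*2 = 36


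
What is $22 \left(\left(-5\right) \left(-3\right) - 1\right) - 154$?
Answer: $154$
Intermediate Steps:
$22 \left(\left(-5\right) \left(-3\right) - 1\right) - 154 = 22 \left(15 - 1\right) - 154 = 22 \cdot 14 - 154 = 308 - 154 = 154$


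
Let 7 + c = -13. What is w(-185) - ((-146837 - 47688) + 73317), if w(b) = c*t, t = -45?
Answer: 122108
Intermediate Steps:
c = -20 (c = -7 - 13 = -20)
w(b) = 900 (w(b) = -20*(-45) = 900)
w(-185) - ((-146837 - 47688) + 73317) = 900 - ((-146837 - 47688) + 73317) = 900 - (-194525 + 73317) = 900 - 1*(-121208) = 900 + 121208 = 122108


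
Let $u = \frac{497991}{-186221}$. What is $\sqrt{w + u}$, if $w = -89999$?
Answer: $\frac{i \sqrt{3121101533811170}}{186221} \approx 300.0 i$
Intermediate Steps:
$u = - \frac{497991}{186221}$ ($u = 497991 \left(- \frac{1}{186221}\right) = - \frac{497991}{186221} \approx -2.6742$)
$\sqrt{w + u} = \sqrt{-89999 - \frac{497991}{186221}} = \sqrt{- \frac{16760201770}{186221}} = \frac{i \sqrt{3121101533811170}}{186221}$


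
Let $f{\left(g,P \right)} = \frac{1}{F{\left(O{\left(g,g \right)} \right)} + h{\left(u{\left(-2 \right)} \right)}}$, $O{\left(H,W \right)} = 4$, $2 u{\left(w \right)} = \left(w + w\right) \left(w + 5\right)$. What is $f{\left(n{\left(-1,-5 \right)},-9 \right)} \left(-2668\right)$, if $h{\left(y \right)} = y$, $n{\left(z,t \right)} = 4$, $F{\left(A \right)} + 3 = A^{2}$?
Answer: $- \frac{2668}{7} \approx -381.14$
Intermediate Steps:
$u{\left(w \right)} = w \left(5 + w\right)$ ($u{\left(w \right)} = \frac{\left(w + w\right) \left(w + 5\right)}{2} = \frac{2 w \left(5 + w\right)}{2} = w \left(5 + w\right)$)
$F{\left(A \right)} = -3 + A^{2}$
$f{\left(g,P \right)} = \frac{1}{7}$ ($f{\left(g,P \right)} = \frac{1}{\left(-3 + 4^{2}\right) - 2 \left(5 - 2\right)} = \frac{1}{\left(-3 + 16\right) - 6} = \frac{1}{13 - 6} = \frac{1}{7}$)
$f{\left(n{\left(-1,-5 \right)},-9 \right)} \left(-2668\right) = \frac{1}{7} \left(-2668\right) = - \frac{2668}{7}$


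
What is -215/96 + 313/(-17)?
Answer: -33703/1632 ≈ -20.651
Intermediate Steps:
-215/96 + 313/(-17) = -215*1/96 + 313*(-1/17) = -215/96 - 313/17 = -33703/1632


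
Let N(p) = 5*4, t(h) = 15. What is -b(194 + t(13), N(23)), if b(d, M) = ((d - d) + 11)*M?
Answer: -220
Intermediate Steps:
N(p) = 20
b(d, M) = 11*M (b(d, M) = (0 + 11)*M = 11*M)
-b(194 + t(13), N(23)) = -11*20 = -1*220 = -220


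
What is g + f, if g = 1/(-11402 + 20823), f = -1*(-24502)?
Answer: 230833343/9421 ≈ 24502.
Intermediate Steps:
f = 24502
g = 1/9421 ≈ 0.00010615
g + f = 1/9421 + 24502 = 230833343/9421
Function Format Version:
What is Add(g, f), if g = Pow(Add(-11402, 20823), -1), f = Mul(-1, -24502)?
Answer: Rational(230833343, 9421) ≈ 24502.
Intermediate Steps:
f = 24502
g = Rational(1, 9421) (g = Pow(9421, -1) = Rational(1, 9421) ≈ 0.00010615)
Add(g, f) = Add(Rational(1, 9421), 24502) = Rational(230833343, 9421)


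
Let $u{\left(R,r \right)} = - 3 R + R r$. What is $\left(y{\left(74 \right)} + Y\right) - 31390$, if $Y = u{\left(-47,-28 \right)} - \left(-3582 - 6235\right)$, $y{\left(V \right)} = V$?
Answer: $-20042$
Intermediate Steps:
$Y = 11274$ ($Y = - 47 \left(-3 - 28\right) - \left(-3582 - 6235\right) = \left(-47\right) \left(-31\right) - \left(-3582 - 6235\right) = 1457 - -9817 = 1457 + 9817 = 11274$)
$\left(y{\left(74 \right)} + Y\right) - 31390 = \left(74 + 11274\right) - 31390 = 11348 - 31390 = -20042$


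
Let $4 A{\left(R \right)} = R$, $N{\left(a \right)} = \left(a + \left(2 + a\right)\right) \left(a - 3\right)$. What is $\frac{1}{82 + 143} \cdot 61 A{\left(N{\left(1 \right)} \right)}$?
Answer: $- \frac{122}{225} \approx -0.54222$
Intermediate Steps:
$N{\left(a \right)} = \left(-3 + a\right) \left(2 + 2 a\right)$ ($N{\left(a \right)} = \left(2 + 2 a\right) \left(-3 + a\right) = \left(-3 + a\right) \left(2 + 2 a\right)$)
$A{\left(R \right)} = \frac{R}{4}$
$\frac{1}{82 + 143} \cdot 61 A{\left(N{\left(1 \right)} \right)} = \frac{1}{82 + 143} \cdot 61 \frac{-6 - 4 + 2 \cdot 1^{2}}{4} = \frac{1}{225} \cdot 61 \frac{-6 - 4 + 2 \cdot 1}{4} = \frac{1}{225} \cdot 61 \frac{-6 - 4 + 2}{4} = \frac{61 \cdot \frac{1}{4} \left(-8\right)}{225} = \frac{61}{225} \left(-2\right) = - \frac{122}{225}$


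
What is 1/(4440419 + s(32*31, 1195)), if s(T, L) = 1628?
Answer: 1/4442047 ≈ 2.2512e-7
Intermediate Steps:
1/(4440419 + s(32*31, 1195)) = 1/(4440419 + 1628) = 1/4442047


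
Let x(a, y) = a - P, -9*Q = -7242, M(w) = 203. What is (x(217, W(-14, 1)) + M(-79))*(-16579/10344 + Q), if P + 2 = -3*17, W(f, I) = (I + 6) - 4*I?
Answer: 3929160389/10344 ≈ 3.7985e+5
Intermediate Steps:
Q = 2414/3 (Q = -⅑*(-7242) = 2414/3 ≈ 804.67)
W(f, I) = 6 - 3*I (W(f, I) = (6 + I) - 4*I = 6 - 3*I)
P = -53 (P = -2 - 3*17 = -2 - 51 = -53)
x(a, y) = 53 + a (x(a, y) = a - 1*(-53) = a + 53 = 53 + a)
(x(217, W(-14, 1)) + M(-79))*(-16579/10344 + Q) = ((53 + 217) + 203)*(-16579/10344 + 2414/3) = (270 + 203)*(-16579*1/10344 + 2414/3) = 473*(-16579/10344 + 2414/3) = 473*(8306893/10344) = 3929160389/10344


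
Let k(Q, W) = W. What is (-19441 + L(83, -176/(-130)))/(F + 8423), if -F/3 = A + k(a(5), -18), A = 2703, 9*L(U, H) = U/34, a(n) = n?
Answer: -5948863/112608 ≈ -52.828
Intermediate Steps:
L(U, H) = U/306 (L(U, H) = (U/34)/9 = U/306)
F = -8055 (F = -3*(2703 - 18) = -3*2685 = -8055)
(-19441 + L(83, -176/(-130)))/(F + 8423) = (-19441 + (1/306)*83)/(-8055 + 8423) = (-19441 + 83/306)/368 = -5948863/306*1/368 = -5948863/112608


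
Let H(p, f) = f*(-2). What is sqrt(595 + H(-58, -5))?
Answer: 11*sqrt(5) ≈ 24.597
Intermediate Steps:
H(p, f) = -2*f
sqrt(595 + H(-58, -5)) = sqrt(595 - 2*(-5)) = sqrt(595 + 10) = sqrt(605) = 11*sqrt(5)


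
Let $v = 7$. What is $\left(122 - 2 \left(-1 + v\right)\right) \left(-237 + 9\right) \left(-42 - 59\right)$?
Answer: $2533080$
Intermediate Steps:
$\left(122 - 2 \left(-1 + v\right)\right) \left(-237 + 9\right) \left(-42 - 59\right) = \left(122 - 2 \left(-1 + 7\right)\right) \left(-237 + 9\right) \left(-42 - 59\right) = \left(122 - 12\right) \left(-228\right) \left(-101\right) = 110 \left(-228\right) \left(-101\right) = \left(-25080\right) \left(-101\right) = 2533080$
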